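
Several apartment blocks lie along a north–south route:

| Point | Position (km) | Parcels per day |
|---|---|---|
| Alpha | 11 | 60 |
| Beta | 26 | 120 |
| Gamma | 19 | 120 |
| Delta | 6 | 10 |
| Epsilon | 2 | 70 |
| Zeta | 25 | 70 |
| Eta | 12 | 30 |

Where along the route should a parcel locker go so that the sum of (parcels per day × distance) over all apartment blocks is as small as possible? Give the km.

For a sum of weighted absolute distances on a line, the optimum is the weighted median (not the mean). Total weight W = 480; half-weight = 240.
Sort by position and accumulate weight:
  km 2 (Epsilon, w=70) → cum 70
  km 6 (Delta, w=10) → cum 80
  km 11 (Alpha, w=60) → cum 140
  km 12 (Eta, w=30) → cum 170
  km 19 (Gamma, w=120) → cum 290  ≥ 240 → median here
  km 25 (Zeta, w=70) → cum 360
  km 26 (Beta, w=120) → cum 480
Optimal location: km 19.

x = 19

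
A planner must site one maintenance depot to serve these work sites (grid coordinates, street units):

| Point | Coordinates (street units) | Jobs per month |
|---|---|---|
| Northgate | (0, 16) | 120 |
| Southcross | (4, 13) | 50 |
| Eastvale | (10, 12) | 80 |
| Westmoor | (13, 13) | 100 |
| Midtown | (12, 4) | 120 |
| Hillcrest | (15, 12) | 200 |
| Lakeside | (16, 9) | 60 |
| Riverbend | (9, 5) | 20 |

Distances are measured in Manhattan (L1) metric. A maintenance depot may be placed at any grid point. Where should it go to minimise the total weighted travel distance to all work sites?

(12, 12)

Manhattan distance separates: Σwᵢ(|x−xᵢ|+|y−yᵢ|) = Σwᵢ|x−xᵢ| + Σwᵢ|y−yᵢ|, so x and y are optimised independently as 1-D weighted medians.
Total weight W = 750; half = 375.
x-coordinate, sorted with cumulative weight:
  x=0 (Northgate, w=120) cum 120
  x=4 (Southcross, w=50) cum 170
  x=9 (Riverbend, w=20) cum 190
  x=10 (Eastvale, w=80) cum 270
  x=12 (Midtown, w=120) cum 390  ← median
  x=13 (Westmoor, w=100) cum 490
  x=15 (Hillcrest, w=200) cum 690
  x=16 (Lakeside, w=60) cum 750
⇒ x* = 12
y-coordinate, sorted with cumulative weight:
  y=4 (Midtown, w=120) cum 120
  y=5 (Riverbend, w=20) cum 140
  y=9 (Lakeside, w=60) cum 200
  y=12 (Eastvale, w=80) cum 280
  y=12 (Hillcrest, w=200) cum 480  ← median
  y=13 (Southcross, w=50) cum 530
  y=13 (Westmoor, w=100) cum 630
  y=16 (Northgate, w=120) cum 750
⇒ y* = 12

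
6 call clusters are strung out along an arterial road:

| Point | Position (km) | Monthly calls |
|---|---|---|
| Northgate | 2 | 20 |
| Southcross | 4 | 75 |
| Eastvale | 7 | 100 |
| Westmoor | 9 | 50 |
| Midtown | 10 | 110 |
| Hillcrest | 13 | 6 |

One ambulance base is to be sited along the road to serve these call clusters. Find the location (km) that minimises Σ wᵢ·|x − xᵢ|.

For a sum of weighted absolute distances on a line, the optimum is the weighted median (not the mean). Total weight W = 361; half-weight = 180.5.
Sort by position and accumulate weight:
  km 2 (Northgate, w=20) → cum 20
  km 4 (Southcross, w=75) → cum 95
  km 7 (Eastvale, w=100) → cum 195  ≥ 180.5 → median here
  km 9 (Westmoor, w=50) → cum 245
  km 10 (Midtown, w=110) → cum 355
  km 13 (Hillcrest, w=6) → cum 361
Optimal location: km 7.

x = 7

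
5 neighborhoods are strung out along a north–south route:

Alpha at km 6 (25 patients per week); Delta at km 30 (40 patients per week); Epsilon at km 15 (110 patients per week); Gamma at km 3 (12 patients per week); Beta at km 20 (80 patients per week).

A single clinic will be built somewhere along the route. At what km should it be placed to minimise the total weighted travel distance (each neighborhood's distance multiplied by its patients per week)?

For a sum of weighted absolute distances on a line, the optimum is the weighted median (not the mean). Total weight W = 267; half-weight = 133.5.
Sort by position and accumulate weight:
  km 3 (Gamma, w=12) → cum 12
  km 6 (Alpha, w=25) → cum 37
  km 15 (Epsilon, w=110) → cum 147  ≥ 133.5 → median here
  km 20 (Beta, w=80) → cum 227
  km 30 (Delta, w=40) → cum 267
Optimal location: km 15.

x = 15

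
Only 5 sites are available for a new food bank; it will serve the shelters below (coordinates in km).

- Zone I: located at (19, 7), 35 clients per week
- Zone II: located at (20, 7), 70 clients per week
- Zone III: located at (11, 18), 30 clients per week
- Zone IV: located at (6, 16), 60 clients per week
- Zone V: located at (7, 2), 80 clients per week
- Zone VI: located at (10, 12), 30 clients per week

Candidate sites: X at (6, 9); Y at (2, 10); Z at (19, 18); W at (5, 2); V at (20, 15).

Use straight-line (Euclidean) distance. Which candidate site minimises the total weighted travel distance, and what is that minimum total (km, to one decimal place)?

X, total 2894.9 km

Total weighted distance at each candidate:
  X (6, 9): total = 2894.9
  Y (2, 10): total = 3677.6
  Z (19, 18): total = 4111.9
  W (5, 2): total = 3477.3
  V (20, 15): total = 3752.9
Minimum is at X with total 2894.9 km.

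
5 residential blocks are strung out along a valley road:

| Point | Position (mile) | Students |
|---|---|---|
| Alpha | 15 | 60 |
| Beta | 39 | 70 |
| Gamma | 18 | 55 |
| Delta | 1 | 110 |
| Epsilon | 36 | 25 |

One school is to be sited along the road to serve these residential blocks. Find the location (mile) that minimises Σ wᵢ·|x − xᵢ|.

x = 15

For a sum of weighted absolute distances on a line, the optimum is the weighted median (not the mean). Total weight W = 320; half-weight = 160.
Sort by position and accumulate weight:
  mile 1 (Delta, w=110) → cum 110
  mile 15 (Alpha, w=60) → cum 170  ≥ 160 → median here
  mile 18 (Gamma, w=55) → cum 225
  mile 36 (Epsilon, w=25) → cum 250
  mile 39 (Beta, w=70) → cum 320
Optimal location: mile 15.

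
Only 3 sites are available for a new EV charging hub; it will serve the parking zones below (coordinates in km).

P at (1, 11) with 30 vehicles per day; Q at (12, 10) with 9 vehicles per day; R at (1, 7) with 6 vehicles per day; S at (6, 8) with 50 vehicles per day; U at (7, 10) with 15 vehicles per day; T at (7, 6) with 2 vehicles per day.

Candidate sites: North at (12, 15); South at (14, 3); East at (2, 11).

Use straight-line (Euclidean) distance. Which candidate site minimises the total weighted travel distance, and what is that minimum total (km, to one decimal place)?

East, total 485.8 km

Total weighted distance at each candidate:
  North (12, 15): total = 1065.4
  South (14, 3): total = 1240.5
  East (2, 11): total = 485.8
Minimum is at East with total 485.8 km.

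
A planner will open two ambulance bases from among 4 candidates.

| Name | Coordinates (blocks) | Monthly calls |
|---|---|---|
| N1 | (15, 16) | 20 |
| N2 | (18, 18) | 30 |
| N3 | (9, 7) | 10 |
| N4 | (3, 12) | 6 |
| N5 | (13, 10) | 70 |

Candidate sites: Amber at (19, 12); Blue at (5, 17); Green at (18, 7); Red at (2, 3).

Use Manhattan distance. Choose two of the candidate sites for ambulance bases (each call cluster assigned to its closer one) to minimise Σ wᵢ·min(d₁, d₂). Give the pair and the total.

Evaluate every pair (each demand assigned to the nearer of the two):
  {Amber, Red}: total = 1100
  {Amber, Blue}: total = 1112
  {Amber, Green}: total = 1116
  {Blue, Green}: total = 1242
  {Green, Red}: total = 1280
  {Blue, Red}: total = 1842
Best pair: {Amber, Red} with total 1100.

{Amber, Red}, total 1100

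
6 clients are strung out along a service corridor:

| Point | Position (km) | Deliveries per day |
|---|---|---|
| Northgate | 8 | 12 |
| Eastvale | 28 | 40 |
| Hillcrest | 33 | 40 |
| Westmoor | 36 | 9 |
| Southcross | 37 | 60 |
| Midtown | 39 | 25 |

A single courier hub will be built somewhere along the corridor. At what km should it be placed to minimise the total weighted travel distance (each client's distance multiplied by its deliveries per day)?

For a sum of weighted absolute distances on a line, the optimum is the weighted median (not the mean). Total weight W = 186; half-weight = 93.
Sort by position and accumulate weight:
  km 8 (Northgate, w=12) → cum 12
  km 28 (Eastvale, w=40) → cum 52
  km 33 (Hillcrest, w=40) → cum 92
  km 36 (Westmoor, w=9) → cum 101  ≥ 93 → median here
  km 37 (Southcross, w=60) → cum 161
  km 39 (Midtown, w=25) → cum 186
Optimal location: km 36.

x = 36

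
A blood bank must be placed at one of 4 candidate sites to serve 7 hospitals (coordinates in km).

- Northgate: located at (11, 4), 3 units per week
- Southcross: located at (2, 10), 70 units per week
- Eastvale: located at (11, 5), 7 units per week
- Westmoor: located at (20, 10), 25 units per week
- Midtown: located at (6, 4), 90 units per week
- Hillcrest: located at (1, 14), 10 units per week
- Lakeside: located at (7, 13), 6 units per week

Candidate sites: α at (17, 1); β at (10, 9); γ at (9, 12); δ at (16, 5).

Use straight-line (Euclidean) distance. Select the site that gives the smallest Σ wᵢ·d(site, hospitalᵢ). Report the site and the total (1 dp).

β, total 1569.0 km

Total weighted distance at each candidate:
  α (17, 1): total = 2858.3
  β (10, 9): total = 1569.0
  γ (9, 12): total = 1729.7
  δ (16, 5): total = 2402.7
Minimum is at β with total 1569.0 km.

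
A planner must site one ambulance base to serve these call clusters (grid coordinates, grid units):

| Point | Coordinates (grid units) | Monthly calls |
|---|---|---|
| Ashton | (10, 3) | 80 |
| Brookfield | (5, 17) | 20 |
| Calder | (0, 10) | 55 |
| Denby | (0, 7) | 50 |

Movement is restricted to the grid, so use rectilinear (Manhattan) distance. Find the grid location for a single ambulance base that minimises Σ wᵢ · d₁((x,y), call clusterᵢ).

(0, 7)

Manhattan distance separates: Σwᵢ(|x−xᵢ|+|y−yᵢ|) = Σwᵢ|x−xᵢ| + Σwᵢ|y−yᵢ|, so x and y are optimised independently as 1-D weighted medians.
Total weight W = 205; half = 102.5.
x-coordinate, sorted with cumulative weight:
  x=0 (Calder, w=55) cum 55
  x=0 (Denby, w=50) cum 105  ← median
  x=5 (Brookfield, w=20) cum 125
  x=10 (Ashton, w=80) cum 205
⇒ x* = 0
y-coordinate, sorted with cumulative weight:
  y=3 (Ashton, w=80) cum 80
  y=7 (Denby, w=50) cum 130  ← median
  y=10 (Calder, w=55) cum 185
  y=17 (Brookfield, w=20) cum 205
⇒ y* = 7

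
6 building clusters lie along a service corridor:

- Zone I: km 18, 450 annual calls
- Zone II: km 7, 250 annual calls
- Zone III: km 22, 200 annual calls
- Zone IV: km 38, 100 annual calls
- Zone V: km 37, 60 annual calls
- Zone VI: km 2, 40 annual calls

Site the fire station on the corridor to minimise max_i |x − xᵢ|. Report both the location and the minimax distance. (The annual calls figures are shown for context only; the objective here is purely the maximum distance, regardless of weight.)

location 20, max distance 18

The 1-center on a line is the midpoint of the two extreme points: leftmost at 2, rightmost at 38.
Optimal location = (2 + 38)/2 = 20; maximum distance = (38 − 2)/2 = 18.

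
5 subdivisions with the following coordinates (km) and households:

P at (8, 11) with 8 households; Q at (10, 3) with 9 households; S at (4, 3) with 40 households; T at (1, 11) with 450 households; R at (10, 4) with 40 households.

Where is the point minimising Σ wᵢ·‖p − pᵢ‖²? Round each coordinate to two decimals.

(2.13, 9.77)

The minimiser of Σwᵢ‖p−pᵢ‖² is the weighted centroid p* = (Σwᵢpᵢ)/(Σwᵢ).
Σwᵢ = 547.
Σwᵢxᵢ = 8·8 + 9·10 + 40·4 + 450·1 + 40·10 = 1164.
Σwᵢyᵢ = 8·11 + 9·3 + 40·3 + 450·11 + 40·4 = 5345.
x* = 1164/547 = 2.13, y* = 5345/547 = 9.77.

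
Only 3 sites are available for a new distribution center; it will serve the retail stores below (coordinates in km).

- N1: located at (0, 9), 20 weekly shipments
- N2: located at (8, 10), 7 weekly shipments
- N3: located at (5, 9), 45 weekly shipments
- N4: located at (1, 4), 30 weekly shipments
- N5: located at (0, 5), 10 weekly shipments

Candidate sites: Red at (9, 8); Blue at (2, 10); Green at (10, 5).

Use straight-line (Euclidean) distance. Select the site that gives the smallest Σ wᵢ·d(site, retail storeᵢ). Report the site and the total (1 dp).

Blue, total 465.4 km

Total weighted distance at each candidate:
  Red (9, 8): total = 745.5
  Blue (2, 10): total = 465.4
  Green (10, 5): total = 912.9
Minimum is at Blue with total 465.4 km.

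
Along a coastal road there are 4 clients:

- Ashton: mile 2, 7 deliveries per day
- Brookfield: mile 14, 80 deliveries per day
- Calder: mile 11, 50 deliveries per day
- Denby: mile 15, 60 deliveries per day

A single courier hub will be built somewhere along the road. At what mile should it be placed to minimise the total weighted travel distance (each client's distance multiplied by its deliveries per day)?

For a sum of weighted absolute distances on a line, the optimum is the weighted median (not the mean). Total weight W = 197; half-weight = 98.5.
Sort by position and accumulate weight:
  mile 2 (Ashton, w=7) → cum 7
  mile 11 (Calder, w=50) → cum 57
  mile 14 (Brookfield, w=80) → cum 137  ≥ 98.5 → median here
  mile 15 (Denby, w=60) → cum 197
Optimal location: mile 14.

x = 14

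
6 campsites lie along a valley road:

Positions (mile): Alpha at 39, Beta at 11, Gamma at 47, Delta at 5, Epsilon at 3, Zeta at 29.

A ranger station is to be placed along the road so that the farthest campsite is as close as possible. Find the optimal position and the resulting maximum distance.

The 1-center on a line is the midpoint of the two extreme points: leftmost at 3, rightmost at 47.
Optimal location = (3 + 47)/2 = 25; maximum distance = (47 − 3)/2 = 22.

location 25, max distance 22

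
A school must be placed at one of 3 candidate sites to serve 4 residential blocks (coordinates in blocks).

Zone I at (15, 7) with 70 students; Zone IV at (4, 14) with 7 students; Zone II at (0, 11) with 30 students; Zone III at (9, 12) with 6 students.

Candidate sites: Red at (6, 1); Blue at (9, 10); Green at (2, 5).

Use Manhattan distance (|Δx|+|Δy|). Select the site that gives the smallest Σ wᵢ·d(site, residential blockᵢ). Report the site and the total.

Total weighted distance at each candidate:
  Red (6, 1): total = 1719
  Blue (9, 10): total = 1005
  Green (2, 5): total = 1451
Minimum is at Blue with total 1005 blocks.

Blue, total 1005 blocks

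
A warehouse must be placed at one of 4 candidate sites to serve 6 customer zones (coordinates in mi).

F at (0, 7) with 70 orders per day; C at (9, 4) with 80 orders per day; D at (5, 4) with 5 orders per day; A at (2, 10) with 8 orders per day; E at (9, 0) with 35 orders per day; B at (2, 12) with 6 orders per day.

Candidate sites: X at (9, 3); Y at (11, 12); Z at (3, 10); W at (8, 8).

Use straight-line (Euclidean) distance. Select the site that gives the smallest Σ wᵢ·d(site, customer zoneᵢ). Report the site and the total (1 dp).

X, total 1042.6 mi

Total weighted distance at each candidate:
  X (9, 3): total = 1042.6
  Y (11, 12): total = 2109.1
  Z (3, 10): total = 1437.0
  W (8, 8): total = 1295.2
Minimum is at X with total 1042.6 mi.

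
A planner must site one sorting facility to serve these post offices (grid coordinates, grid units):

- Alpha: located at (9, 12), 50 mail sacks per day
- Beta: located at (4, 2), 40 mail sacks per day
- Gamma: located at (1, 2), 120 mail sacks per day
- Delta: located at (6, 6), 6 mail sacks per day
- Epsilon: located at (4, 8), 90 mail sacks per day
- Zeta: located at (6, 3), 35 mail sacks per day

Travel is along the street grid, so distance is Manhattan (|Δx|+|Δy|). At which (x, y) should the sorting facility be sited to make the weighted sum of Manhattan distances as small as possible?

Manhattan distance separates: Σwᵢ(|x−xᵢ|+|y−yᵢ|) = Σwᵢ|x−xᵢ| + Σwᵢ|y−yᵢ|, so x and y are optimised independently as 1-D weighted medians.
Total weight W = 341; half = 170.5.
x-coordinate, sorted with cumulative weight:
  x=1 (Gamma, w=120) cum 120
  x=4 (Beta, w=40) cum 160
  x=4 (Epsilon, w=90) cum 250  ← median
  x=6 (Delta, w=6) cum 256
  x=6 (Zeta, w=35) cum 291
  x=9 (Alpha, w=50) cum 341
⇒ x* = 4
y-coordinate, sorted with cumulative weight:
  y=2 (Beta, w=40) cum 40
  y=2 (Gamma, w=120) cum 160
  y=3 (Zeta, w=35) cum 195  ← median
  y=6 (Delta, w=6) cum 201
  y=8 (Epsilon, w=90) cum 291
  y=12 (Alpha, w=50) cum 341
⇒ y* = 3

(4, 3)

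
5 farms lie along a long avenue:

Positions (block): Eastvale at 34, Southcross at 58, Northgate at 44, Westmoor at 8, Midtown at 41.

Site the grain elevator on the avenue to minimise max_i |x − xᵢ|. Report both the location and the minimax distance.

The 1-center on a line is the midpoint of the two extreme points: leftmost at 8, rightmost at 58.
Optimal location = (8 + 58)/2 = 33; maximum distance = (58 − 8)/2 = 25.

location 33, max distance 25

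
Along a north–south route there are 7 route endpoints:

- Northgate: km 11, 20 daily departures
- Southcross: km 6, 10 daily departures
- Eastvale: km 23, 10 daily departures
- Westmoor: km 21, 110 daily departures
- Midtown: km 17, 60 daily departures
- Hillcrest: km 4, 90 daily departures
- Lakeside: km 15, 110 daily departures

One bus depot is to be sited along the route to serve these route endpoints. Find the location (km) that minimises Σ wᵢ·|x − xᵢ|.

For a sum of weighted absolute distances on a line, the optimum is the weighted median (not the mean). Total weight W = 410; half-weight = 205.
Sort by position and accumulate weight:
  km 4 (Hillcrest, w=90) → cum 90
  km 6 (Southcross, w=10) → cum 100
  km 11 (Northgate, w=20) → cum 120
  km 15 (Lakeside, w=110) → cum 230  ≥ 205 → median here
  km 17 (Midtown, w=60) → cum 290
  km 21 (Westmoor, w=110) → cum 400
  km 23 (Eastvale, w=10) → cum 410
Optimal location: km 15.

x = 15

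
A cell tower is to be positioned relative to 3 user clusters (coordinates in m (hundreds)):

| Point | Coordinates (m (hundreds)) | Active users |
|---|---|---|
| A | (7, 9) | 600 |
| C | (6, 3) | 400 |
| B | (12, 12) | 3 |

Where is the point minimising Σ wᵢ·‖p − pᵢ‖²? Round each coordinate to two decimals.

The minimiser of Σwᵢ‖p−pᵢ‖² is the weighted centroid p* = (Σwᵢpᵢ)/(Σwᵢ).
Σwᵢ = 1003.
Σwᵢxᵢ = 600·7 + 400·6 + 3·12 = 6636.
Σwᵢyᵢ = 600·9 + 400·3 + 3·12 = 6636.
x* = 6636/1003 = 6.62, y* = 6636/1003 = 6.62.

(6.62, 6.62)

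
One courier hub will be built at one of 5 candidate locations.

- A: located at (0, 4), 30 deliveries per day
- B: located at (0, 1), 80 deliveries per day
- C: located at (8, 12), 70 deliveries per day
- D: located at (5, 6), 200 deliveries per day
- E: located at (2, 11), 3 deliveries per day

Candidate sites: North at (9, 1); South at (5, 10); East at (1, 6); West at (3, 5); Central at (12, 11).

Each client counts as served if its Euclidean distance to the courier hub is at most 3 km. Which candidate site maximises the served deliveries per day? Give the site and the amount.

West, covering 200

Coverage radius r = 3 km; a point is covered iff (Δx)²+(Δy)² ≤ 3² = 9.
  North (9, 1): covers {none} → 0
  South (5, 10): covers {none} → 0
  East (1, 6): covers {A} → 30
  West (3, 5): covers {D} → 200
  Central (12, 11): covers {none} → 0
Maximum coverage at West: 200 deliveries per day.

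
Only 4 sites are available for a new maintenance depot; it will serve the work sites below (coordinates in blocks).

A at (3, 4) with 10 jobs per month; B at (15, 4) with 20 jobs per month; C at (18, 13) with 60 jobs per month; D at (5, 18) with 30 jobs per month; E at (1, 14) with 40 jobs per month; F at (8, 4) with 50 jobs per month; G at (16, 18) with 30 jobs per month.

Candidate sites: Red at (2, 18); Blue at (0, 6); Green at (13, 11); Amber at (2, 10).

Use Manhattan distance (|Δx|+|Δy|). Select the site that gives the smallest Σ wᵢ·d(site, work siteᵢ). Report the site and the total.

Total weighted distance at each candidate:
  Red (2, 18): total = 3660
  Blue (0, 6): total = 4100
  Green (13, 11): total = 2720
  Amber (2, 10): total = 3380
Minimum is at Green with total 2720 blocks.

Green, total 2720 blocks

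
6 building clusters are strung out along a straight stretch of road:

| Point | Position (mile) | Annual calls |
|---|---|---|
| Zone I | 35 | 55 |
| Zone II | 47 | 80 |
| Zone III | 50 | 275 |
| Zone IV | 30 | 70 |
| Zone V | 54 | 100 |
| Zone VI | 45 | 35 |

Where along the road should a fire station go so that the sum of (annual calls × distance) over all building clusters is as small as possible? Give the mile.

For a sum of weighted absolute distances on a line, the optimum is the weighted median (not the mean). Total weight W = 615; half-weight = 307.5.
Sort by position and accumulate weight:
  mile 30 (Zone IV, w=70) → cum 70
  mile 35 (Zone I, w=55) → cum 125
  mile 45 (Zone VI, w=35) → cum 160
  mile 47 (Zone II, w=80) → cum 240
  mile 50 (Zone III, w=275) → cum 515  ≥ 307.5 → median here
  mile 54 (Zone V, w=100) → cum 615
Optimal location: mile 50.

x = 50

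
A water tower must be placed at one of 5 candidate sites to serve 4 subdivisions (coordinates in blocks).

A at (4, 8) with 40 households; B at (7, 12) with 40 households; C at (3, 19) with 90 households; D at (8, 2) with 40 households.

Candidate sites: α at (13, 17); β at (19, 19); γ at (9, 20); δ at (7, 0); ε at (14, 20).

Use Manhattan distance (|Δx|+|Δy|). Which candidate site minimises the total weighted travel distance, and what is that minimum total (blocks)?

γ, total 2470 blocks

Total weighted distance at each candidate:
  α (13, 17): total = 3040
  β (19, 19): total = 4360
  γ (9, 20): total = 2470
  δ (7, 0): total = 3110
  ε (14, 20): total = 3520
Minimum is at γ with total 2470 blocks.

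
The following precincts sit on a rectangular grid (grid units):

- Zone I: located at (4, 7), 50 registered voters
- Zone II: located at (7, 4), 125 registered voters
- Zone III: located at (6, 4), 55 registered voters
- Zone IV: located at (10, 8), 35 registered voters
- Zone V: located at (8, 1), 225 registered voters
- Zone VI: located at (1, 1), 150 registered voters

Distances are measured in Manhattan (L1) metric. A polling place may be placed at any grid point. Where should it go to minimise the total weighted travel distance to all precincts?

Manhattan distance separates: Σwᵢ(|x−xᵢ|+|y−yᵢ|) = Σwᵢ|x−xᵢ| + Σwᵢ|y−yᵢ|, so x and y are optimised independently as 1-D weighted medians.
Total weight W = 640; half = 320.
x-coordinate, sorted with cumulative weight:
  x=1 (Zone VI, w=150) cum 150
  x=4 (Zone I, w=50) cum 200
  x=6 (Zone III, w=55) cum 255
  x=7 (Zone II, w=125) cum 380  ← median
  x=8 (Zone V, w=225) cum 605
  x=10 (Zone IV, w=35) cum 640
⇒ x* = 7
y-coordinate, sorted with cumulative weight:
  y=1 (Zone V, w=225) cum 225
  y=1 (Zone VI, w=150) cum 375  ← median
  y=4 (Zone II, w=125) cum 500
  y=4 (Zone III, w=55) cum 555
  y=7 (Zone I, w=50) cum 605
  y=8 (Zone IV, w=35) cum 640
⇒ y* = 1

(7, 1)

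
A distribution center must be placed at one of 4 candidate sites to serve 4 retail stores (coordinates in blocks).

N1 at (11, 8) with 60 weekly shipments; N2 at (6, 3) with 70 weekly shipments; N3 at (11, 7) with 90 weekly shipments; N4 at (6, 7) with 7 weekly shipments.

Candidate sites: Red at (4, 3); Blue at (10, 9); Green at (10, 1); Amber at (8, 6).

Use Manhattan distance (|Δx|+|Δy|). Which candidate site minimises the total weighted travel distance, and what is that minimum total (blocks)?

Total weighted distance at each candidate:
  Red (4, 3): total = 1892
  Blue (10, 9): total = 1132
  Green (10, 1): total = 1600
  Amber (8, 6): total = 1031
Minimum is at Amber with total 1031 blocks.

Amber, total 1031 blocks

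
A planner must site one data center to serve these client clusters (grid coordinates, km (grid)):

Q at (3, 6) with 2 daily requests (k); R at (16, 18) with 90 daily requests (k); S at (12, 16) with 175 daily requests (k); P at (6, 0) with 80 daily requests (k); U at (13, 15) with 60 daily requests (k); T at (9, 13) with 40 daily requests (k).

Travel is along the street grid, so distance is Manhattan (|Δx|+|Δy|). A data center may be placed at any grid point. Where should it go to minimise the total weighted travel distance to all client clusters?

(12, 16)

Manhattan distance separates: Σwᵢ(|x−xᵢ|+|y−yᵢ|) = Σwᵢ|x−xᵢ| + Σwᵢ|y−yᵢ|, so x and y are optimised independently as 1-D weighted medians.
Total weight W = 447; half = 223.5.
x-coordinate, sorted with cumulative weight:
  x=3 (Q, w=2) cum 2
  x=6 (P, w=80) cum 82
  x=9 (T, w=40) cum 122
  x=12 (S, w=175) cum 297  ← median
  x=13 (U, w=60) cum 357
  x=16 (R, w=90) cum 447
⇒ x* = 12
y-coordinate, sorted with cumulative weight:
  y=0 (P, w=80) cum 80
  y=6 (Q, w=2) cum 82
  y=13 (T, w=40) cum 122
  y=15 (U, w=60) cum 182
  y=16 (S, w=175) cum 357  ← median
  y=18 (R, w=90) cum 447
⇒ y* = 16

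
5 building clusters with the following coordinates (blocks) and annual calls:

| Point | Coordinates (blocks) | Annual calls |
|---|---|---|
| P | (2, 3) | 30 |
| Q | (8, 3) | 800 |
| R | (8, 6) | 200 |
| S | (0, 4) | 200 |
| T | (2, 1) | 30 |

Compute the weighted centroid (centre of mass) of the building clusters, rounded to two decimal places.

The minimiser of Σwᵢ‖p−pᵢ‖² is the weighted centroid p* = (Σwᵢpᵢ)/(Σwᵢ).
Σwᵢ = 1260.
Σwᵢxᵢ = 30·2 + 800·8 + 200·8 + 200·0 + 30·2 = 8120.
Σwᵢyᵢ = 30·3 + 800·3 + 200·6 + 200·4 + 30·1 = 4520.
x* = 8120/1260 = 6.44, y* = 4520/1260 = 3.59.

(6.44, 3.59)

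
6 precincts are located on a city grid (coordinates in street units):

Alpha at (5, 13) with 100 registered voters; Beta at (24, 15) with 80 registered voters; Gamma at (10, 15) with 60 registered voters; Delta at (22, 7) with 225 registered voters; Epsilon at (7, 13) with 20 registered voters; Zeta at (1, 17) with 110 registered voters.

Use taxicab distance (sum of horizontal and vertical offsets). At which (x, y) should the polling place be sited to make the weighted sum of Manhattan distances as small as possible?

(22, 13)

Manhattan distance separates: Σwᵢ(|x−xᵢ|+|y−yᵢ|) = Σwᵢ|x−xᵢ| + Σwᵢ|y−yᵢ|, so x and y are optimised independently as 1-D weighted medians.
Total weight W = 595; half = 297.5.
x-coordinate, sorted with cumulative weight:
  x=1 (Zeta, w=110) cum 110
  x=5 (Alpha, w=100) cum 210
  x=7 (Epsilon, w=20) cum 230
  x=10 (Gamma, w=60) cum 290
  x=22 (Delta, w=225) cum 515  ← median
  x=24 (Beta, w=80) cum 595
⇒ x* = 22
y-coordinate, sorted with cumulative weight:
  y=7 (Delta, w=225) cum 225
  y=13 (Alpha, w=100) cum 325  ← median
  y=13 (Epsilon, w=20) cum 345
  y=15 (Beta, w=80) cum 425
  y=15 (Gamma, w=60) cum 485
  y=17 (Zeta, w=110) cum 595
⇒ y* = 13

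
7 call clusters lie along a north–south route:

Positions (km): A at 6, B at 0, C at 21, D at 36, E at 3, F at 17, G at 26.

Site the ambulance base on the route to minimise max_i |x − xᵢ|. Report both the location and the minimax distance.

location 18, max distance 18

The 1-center on a line is the midpoint of the two extreme points: leftmost at 0, rightmost at 36.
Optimal location = (0 + 36)/2 = 18; maximum distance = (36 − 0)/2 = 18.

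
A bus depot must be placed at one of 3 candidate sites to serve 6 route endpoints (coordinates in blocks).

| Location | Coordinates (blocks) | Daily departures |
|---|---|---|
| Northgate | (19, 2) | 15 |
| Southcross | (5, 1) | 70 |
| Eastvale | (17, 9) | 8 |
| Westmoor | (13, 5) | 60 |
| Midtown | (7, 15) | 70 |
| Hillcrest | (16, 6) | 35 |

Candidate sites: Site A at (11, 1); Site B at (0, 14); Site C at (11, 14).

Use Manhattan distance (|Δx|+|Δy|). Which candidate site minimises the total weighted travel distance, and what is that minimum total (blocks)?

Total weighted distance at each candidate:
  Site A (11, 1): total = 2637
  Site B (0, 14): total = 4621
  Site C (11, 14): total = 3183
Minimum is at Site A with total 2637 blocks.

Site A, total 2637 blocks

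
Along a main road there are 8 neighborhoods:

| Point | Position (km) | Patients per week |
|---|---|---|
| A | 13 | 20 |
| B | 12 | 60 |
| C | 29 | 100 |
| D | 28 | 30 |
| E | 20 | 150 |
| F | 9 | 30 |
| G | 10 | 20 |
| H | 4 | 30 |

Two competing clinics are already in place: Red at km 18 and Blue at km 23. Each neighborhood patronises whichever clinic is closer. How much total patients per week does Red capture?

310

The indifferent point is the midpoint (18+23)/2 = 20.5; neighborhoods left of it (closer to Red at 18) go to Red, those right go to Blue.
  H at 4 (w=30) → Red
  F at 9 (w=30) → Red
  G at 10 (w=20) → Red
  B at 12 (w=60) → Red
  A at 13 (w=20) → Red
  E at 20 (w=150) → Red
  D at 28 (w=30) → Blue
  C at 29 (w=100) → Blue
Red captures 310; Blue captures 130.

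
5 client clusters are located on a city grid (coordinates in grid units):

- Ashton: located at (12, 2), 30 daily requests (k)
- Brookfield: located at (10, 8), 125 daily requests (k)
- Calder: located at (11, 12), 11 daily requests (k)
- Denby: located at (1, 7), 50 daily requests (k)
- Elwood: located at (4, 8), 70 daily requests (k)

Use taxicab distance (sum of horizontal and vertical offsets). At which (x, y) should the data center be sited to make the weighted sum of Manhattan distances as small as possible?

(10, 8)

Manhattan distance separates: Σwᵢ(|x−xᵢ|+|y−yᵢ|) = Σwᵢ|x−xᵢ| + Σwᵢ|y−yᵢ|, so x and y are optimised independently as 1-D weighted medians.
Total weight W = 286; half = 143.
x-coordinate, sorted with cumulative weight:
  x=1 (Denby, w=50) cum 50
  x=4 (Elwood, w=70) cum 120
  x=10 (Brookfield, w=125) cum 245  ← median
  x=11 (Calder, w=11) cum 256
  x=12 (Ashton, w=30) cum 286
⇒ x* = 10
y-coordinate, sorted with cumulative weight:
  y=2 (Ashton, w=30) cum 30
  y=7 (Denby, w=50) cum 80
  y=8 (Brookfield, w=125) cum 205  ← median
  y=8 (Elwood, w=70) cum 275
  y=12 (Calder, w=11) cum 286
⇒ y* = 8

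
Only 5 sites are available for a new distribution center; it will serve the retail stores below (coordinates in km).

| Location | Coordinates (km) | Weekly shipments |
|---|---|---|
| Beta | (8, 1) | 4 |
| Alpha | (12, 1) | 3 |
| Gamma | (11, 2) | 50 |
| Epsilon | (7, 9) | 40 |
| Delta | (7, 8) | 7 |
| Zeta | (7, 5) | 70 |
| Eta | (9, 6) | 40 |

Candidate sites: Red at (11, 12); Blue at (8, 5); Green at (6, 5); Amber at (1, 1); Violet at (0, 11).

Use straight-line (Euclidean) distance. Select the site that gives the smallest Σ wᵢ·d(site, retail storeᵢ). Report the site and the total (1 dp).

Blue, total 558.7 km

Total weighted distance at each candidate:
  Red (11, 12): total = 1635.7
  Blue (8, 5): total = 558.7
  Green (6, 5): total = 714.6
  Amber (1, 1): total = 1910.2
  Violet (0, 11): total = 2210.4
Minimum is at Blue with total 558.7 km.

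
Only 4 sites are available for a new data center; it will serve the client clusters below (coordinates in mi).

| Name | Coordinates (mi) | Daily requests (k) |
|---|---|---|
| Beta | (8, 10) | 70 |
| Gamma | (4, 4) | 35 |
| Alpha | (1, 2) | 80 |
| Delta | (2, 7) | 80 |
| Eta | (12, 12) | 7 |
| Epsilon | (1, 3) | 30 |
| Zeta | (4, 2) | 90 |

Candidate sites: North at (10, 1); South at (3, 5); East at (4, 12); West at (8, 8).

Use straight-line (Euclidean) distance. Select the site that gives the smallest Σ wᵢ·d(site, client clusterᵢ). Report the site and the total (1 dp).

South, total 1461.1 mi

Total weighted distance at each candidate:
  North (10, 1): total = 3306.9
  South (3, 5): total = 1461.1
  East (4, 12): total = 3099.7
  West (8, 8): total = 2508.8
Minimum is at South with total 1461.1 mi.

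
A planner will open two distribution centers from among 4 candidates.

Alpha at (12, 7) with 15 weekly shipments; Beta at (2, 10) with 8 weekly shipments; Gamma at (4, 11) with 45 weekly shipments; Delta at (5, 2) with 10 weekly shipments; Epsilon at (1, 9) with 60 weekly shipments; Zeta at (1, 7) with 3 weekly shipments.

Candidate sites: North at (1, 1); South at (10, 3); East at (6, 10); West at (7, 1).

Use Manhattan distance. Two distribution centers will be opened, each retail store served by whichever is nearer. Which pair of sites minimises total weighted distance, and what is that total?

Evaluate every pair (each demand assigned to the nearer of the two):
  {South, East}: total = 701
  {East, West}: total = 716
  {North, East}: total = 730
  {North, South}: total = 1303
  {North, West}: total = 1358
  {South, West}: total = 1693
Best pair: {South, East} with total 701.

{South, East}, total 701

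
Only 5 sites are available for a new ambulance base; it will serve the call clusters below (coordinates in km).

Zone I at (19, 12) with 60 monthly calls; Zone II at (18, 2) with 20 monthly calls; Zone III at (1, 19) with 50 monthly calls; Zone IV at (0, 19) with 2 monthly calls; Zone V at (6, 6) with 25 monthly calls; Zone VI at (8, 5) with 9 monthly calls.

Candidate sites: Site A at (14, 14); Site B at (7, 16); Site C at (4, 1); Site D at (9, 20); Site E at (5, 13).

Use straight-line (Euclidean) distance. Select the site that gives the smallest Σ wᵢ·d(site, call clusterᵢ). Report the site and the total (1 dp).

Total weighted distance at each candidate:
  Site A (14, 14): total = 1682.4
  Site B (7, 16): total = 1816.3
  Site C (4, 1): total = 2531.6
  Site D (9, 20): total = 2085.3
  Site E (5, 13): total = 1812.6
Minimum is at Site A with total 1682.4 km.

Site A, total 1682.4 km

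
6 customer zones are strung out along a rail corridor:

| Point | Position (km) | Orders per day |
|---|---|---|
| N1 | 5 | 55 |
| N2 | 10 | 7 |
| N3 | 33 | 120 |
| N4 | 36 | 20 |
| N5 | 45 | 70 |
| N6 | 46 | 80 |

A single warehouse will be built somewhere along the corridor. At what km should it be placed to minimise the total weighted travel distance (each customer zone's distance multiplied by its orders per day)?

x = 33

For a sum of weighted absolute distances on a line, the optimum is the weighted median (not the mean). Total weight W = 352; half-weight = 176.
Sort by position and accumulate weight:
  km 5 (N1, w=55) → cum 55
  km 10 (N2, w=7) → cum 62
  km 33 (N3, w=120) → cum 182  ≥ 176 → median here
  km 36 (N4, w=20) → cum 202
  km 45 (N5, w=70) → cum 272
  km 46 (N6, w=80) → cum 352
Optimal location: km 33.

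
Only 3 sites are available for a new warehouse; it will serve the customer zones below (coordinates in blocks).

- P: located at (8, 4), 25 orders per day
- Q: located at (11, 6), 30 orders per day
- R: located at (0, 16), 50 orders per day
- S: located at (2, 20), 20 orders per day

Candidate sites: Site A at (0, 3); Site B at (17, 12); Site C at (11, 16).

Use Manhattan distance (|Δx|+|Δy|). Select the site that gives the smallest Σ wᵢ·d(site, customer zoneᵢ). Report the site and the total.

Total weighted distance at each candidate:
  Site A (0, 3): total = 1675
  Site B (17, 12): total = 2295
  Site C (11, 16): total = 1485
Minimum is at Site C with total 1485 blocks.

Site C, total 1485 blocks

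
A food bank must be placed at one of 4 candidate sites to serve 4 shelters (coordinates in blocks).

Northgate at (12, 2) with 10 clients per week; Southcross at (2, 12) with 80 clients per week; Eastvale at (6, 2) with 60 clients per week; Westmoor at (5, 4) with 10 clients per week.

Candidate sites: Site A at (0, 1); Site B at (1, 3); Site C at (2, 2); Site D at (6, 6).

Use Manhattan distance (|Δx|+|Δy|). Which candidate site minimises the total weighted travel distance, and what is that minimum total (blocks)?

Site D, total 1170 blocks

Total weighted distance at each candidate:
  Site A (0, 1): total = 1670
  Site B (1, 3): total = 1330
  Site C (2, 2): total = 1190
  Site D (6, 6): total = 1170
Minimum is at Site D with total 1170 blocks.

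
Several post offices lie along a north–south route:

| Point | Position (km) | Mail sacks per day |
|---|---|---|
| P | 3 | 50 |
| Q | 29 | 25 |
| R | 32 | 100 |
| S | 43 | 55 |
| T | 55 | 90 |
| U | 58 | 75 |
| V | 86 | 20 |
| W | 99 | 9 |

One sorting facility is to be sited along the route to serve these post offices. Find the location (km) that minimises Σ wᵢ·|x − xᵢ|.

x = 43

For a sum of weighted absolute distances on a line, the optimum is the weighted median (not the mean). Total weight W = 424; half-weight = 212.
Sort by position and accumulate weight:
  km 3 (P, w=50) → cum 50
  km 29 (Q, w=25) → cum 75
  km 32 (R, w=100) → cum 175
  km 43 (S, w=55) → cum 230  ≥ 212 → median here
  km 55 (T, w=90) → cum 320
  km 58 (U, w=75) → cum 395
  km 86 (V, w=20) → cum 415
  km 99 (W, w=9) → cum 424
Optimal location: km 43.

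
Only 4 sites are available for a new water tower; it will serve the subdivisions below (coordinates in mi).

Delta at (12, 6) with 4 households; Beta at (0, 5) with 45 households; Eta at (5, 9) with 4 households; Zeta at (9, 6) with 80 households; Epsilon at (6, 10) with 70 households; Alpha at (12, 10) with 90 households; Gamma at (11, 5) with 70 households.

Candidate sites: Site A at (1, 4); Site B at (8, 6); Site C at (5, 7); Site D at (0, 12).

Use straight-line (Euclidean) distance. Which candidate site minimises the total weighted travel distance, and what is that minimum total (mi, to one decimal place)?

Site B, total 1519.3 mi

Total weighted distance at each candidate:
  Site A (1, 4): total = 3171.6
  Site B (8, 6): total = 1519.3
  Site C (5, 7): total = 1958.0
  Site D (0, 12): total = 3707.6
Minimum is at Site B with total 1519.3 mi.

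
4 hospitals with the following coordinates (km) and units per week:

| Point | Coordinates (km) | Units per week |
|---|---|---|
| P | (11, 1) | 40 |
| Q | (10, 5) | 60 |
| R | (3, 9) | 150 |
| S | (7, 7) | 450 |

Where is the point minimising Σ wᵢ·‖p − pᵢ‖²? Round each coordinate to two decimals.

(6.63, 6.91)

The minimiser of Σwᵢ‖p−pᵢ‖² is the weighted centroid p* = (Σwᵢpᵢ)/(Σwᵢ).
Σwᵢ = 700.
Σwᵢxᵢ = 40·11 + 60·10 + 150·3 + 450·7 = 4640.
Σwᵢyᵢ = 40·1 + 60·5 + 150·9 + 450·7 = 4840.
x* = 4640/700 = 6.63, y* = 4840/700 = 6.91.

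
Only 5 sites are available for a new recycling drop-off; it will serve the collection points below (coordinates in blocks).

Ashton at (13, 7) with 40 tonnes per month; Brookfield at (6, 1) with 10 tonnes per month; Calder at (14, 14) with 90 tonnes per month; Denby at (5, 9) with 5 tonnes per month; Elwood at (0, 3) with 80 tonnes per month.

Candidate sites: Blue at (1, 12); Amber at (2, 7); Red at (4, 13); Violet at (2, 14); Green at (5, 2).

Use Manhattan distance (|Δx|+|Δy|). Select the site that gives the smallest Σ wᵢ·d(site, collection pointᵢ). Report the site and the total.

Total weighted distance at each candidate:
  Blue (1, 12): total = 3025
  Amber (2, 7): total = 2755
  Red (4, 13): total = 2875
  Violet (2, 14): total = 3050
  Green (5, 2): total = 2945
Minimum is at Amber with total 2755 blocks.

Amber, total 2755 blocks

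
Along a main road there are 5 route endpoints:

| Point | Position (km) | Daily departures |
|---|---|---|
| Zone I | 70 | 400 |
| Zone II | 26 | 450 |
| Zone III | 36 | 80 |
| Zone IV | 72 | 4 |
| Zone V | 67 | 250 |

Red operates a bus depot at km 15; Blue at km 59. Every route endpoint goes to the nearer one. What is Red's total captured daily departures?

530

The indifferent point is the midpoint (15+59)/2 = 37; route endpoints left of it (closer to Red at 15) go to Red, those right go to Blue.
  Zone II at 26 (w=450) → Red
  Zone III at 36 (w=80) → Red
  Zone V at 67 (w=250) → Blue
  Zone I at 70 (w=400) → Blue
  Zone IV at 72 (w=4) → Blue
Red captures 530; Blue captures 654.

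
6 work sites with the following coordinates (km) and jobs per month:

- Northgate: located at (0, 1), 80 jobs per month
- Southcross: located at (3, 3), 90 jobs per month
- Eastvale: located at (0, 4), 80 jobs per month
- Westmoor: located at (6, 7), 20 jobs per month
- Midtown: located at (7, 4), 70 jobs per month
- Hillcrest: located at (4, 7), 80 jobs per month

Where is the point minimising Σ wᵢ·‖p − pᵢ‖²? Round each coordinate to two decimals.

(2.86, 3.93)

The minimiser of Σwᵢ‖p−pᵢ‖² is the weighted centroid p* = (Σwᵢpᵢ)/(Σwᵢ).
Σwᵢ = 420.
Σwᵢxᵢ = 80·0 + 90·3 + 80·0 + 20·6 + 70·7 + 80·4 = 1200.
Σwᵢyᵢ = 80·1 + 90·3 + 80·4 + 20·7 + 70·4 + 80·7 = 1650.
x* = 1200/420 = 2.86, y* = 1650/420 = 3.93.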